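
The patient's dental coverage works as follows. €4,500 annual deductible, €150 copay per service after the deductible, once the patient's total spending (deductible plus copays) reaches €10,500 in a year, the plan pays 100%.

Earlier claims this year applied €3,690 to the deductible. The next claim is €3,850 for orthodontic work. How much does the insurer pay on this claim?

€2,890

€3,690 of the €4,500 deductible is already met, leaving €810.
After the €810 deductible portion, €3,850 − €810 = €3,040 is subject to the copay.
Copay on this service: €150.
Patient responsibility before any cap: €810 + €150 = €960.
Year-to-date out-of-pocket becomes €3,690 + €960 = €4,650, still under the €10,500 maximum, so no cap applies.
The plan picks up €3,850 − €960 = €2,890.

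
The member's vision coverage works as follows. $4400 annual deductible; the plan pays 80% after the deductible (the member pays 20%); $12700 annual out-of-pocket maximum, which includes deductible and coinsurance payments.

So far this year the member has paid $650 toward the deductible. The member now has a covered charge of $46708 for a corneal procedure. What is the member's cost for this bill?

$650 of the $4400 deductible is already met, leaving $3750.
After the $3750 deductible portion, $46708 − $3750 = $42958 is subject to coinsurance.
20% of $42958 = $8591.60 falls to the member.
Member responsibility before any cap: $3750 + $8591.60 = $12341.60.
That would bring total out-of-pocket to $12991.60, past the $12700 cap. The member is capped at $12700 − $650 = $12050 on this claim.

$12050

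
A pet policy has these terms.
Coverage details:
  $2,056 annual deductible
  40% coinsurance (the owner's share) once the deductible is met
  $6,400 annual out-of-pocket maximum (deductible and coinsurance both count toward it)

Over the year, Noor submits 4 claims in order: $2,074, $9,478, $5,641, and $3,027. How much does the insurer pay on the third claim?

Bill 1, $2,074: deductible takes $2,056, $18 remains; owner's 40% is $7.20. Cost to owner: $2,063.20. OOP to date $2,063.20. Insurer: $2,074 − $2,063.20 = $10.80.
Bill 2, $9,478: deductible met; 40% of $9,478 = $3,791.20. Cost to owner: $3,791.20. OOP to date $5,854.40. Plan pays $9,478 − $3,791.20 = $5,686.80.
Bill 3, $5,641: deductible met; 40% of $5,641 = $2,256.40. Adding that to $5,854.40 gives $8,110.80, past the $6,400 cap; owner pays only $6,400 − $5,854.40 = $545.60. Insurer: $5,641 − $545.60 = $5,095.40.

$5,095.40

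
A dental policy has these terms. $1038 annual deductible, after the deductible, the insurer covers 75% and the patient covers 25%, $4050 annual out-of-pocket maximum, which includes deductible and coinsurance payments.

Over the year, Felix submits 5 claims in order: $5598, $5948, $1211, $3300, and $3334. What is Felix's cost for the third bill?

Claim 1 ($5598): $1038 to deductible, leaving $4560; patient's 25% is $1140. Patient pays $2178; OOP now $2178.
Claim 2 ($5948): deductible met; 25% of $5948 = $1487. Patient pays $1487; OOP now $3665.
Claim 3 ($1211): deductible already satisfied, so patient's share is 25% × $1211 = $302.75. Patient pays $302.75; OOP now $3967.75.

$302.75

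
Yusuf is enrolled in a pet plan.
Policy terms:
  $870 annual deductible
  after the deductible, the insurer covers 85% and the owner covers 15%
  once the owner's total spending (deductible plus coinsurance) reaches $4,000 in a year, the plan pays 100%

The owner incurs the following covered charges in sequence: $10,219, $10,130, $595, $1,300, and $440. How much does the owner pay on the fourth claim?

$118.90

Bill 1, $10,219: $870 finishes the deductible; $9,349 goes to coinsurance; coinsurance $9,349 × 15% = $1,402.35. Owner owes $2,272.35 (running OOP $2,272.35).
Bill 2, $10,130: 15% coinsurance on $10,130 = $1,519.50. Owner pays $1,519.50; OOP now $3,791.85.
Bill 3, $595: deductible already satisfied, so owner's share is 15% × $595 = $89.25. Cost to owner: $89.25. OOP to date $3,881.10.
Bill 4, $1,300: 15% coinsurance on $1,300 = $195. That would push OOP to $4,076.10, over the $4,000 cap, so owner pays $4,000 − $3,881.10 = $118.90.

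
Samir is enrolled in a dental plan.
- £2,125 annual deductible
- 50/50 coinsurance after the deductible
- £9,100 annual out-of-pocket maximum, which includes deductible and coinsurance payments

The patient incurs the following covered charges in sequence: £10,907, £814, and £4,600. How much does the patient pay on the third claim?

£2,177

Claim 1 — £10,907: deductible takes £2,125, £8,782 remains; 50% of £8,782 = £4,391. Patient pays £6,516; OOP now £6,516.
Claim 2 — £814: deductible already satisfied, so patient's share is 50% × £814 = £407. Cost to patient: £407. OOP to date £6,923.
Claim 3 — £4,600: 50% coinsurance on £4,600 = £2,300. OOP would hit £9,223 > £9,100, so the cap limits the patient to £9,100 − £6,923 = £2,177.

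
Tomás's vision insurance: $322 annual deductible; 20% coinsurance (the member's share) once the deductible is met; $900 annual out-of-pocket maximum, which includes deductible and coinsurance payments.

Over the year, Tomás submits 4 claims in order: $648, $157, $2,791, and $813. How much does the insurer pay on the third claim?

$2,309.60

Claim 1 ($648): deductible takes $322, $326 remains; 20% of $326 = $65.20. Cost to member: $387.20. OOP to date $387.20. Insurer: $648 − $387.20 = $260.80.
Claim 2 ($157): deductible met; 20% of $157 = $31.40. Cost to member: $31.40. OOP to date $418.60. Insurer: $157 − $31.40 = $125.60.
Claim 3 ($2,791): deductible already satisfied, so member's share is 20% × $2,791 = $558.20. OOP would hit $976.80 > $900, so the cap limits the member to $900 − $418.60 = $481.40. Insurer: $2,791 − $481.40 = $2,309.60.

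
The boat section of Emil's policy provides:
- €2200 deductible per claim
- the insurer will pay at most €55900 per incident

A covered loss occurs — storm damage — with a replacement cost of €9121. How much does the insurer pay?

After the deductible, €9121 − €2200 = €6921 remains.
€6921 ≤ €55900, so the limit doesn't bind; insurer pays €6921.

€6921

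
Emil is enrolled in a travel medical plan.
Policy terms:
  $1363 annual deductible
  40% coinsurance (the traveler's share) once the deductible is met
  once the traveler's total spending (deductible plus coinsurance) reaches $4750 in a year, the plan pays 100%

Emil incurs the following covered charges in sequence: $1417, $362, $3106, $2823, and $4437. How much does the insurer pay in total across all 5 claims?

$7395

Claim 1 — $1417: $1363 to deductible, leaving $54; traveler's 40% is $21.60. Traveler owes $1384.60 (running OOP $1384.60). Plan pays $1417 − $1384.60 = $32.40.
Claim 2 — $362: deductible already satisfied, so traveler's share is 40% × $362 = $144.80. Traveler pays $144.80; OOP now $1529.40. Insurer: $362 − $144.80 = $217.20.
Claim 3 — $3106: deductible already satisfied, so traveler's share is 40% × $3106 = $1242.40. Traveler owes $1242.40 (running OOP $2771.80). Plan pays $3106 − $1242.40 = $1863.60.
Claim 4 — $2823: deductible met; 40% of $2823 = $1129.20. Traveler owes $1129.20 (running OOP $3901). Insurer: $2823 − $1129.20 = $1693.80.
Claim 5 — $4437: 40% coinsurance on $4437 = $1774.80. Adding that to $3901 gives $5675.80, past the $4750 cap; traveler pays only $4750 − $3901 = $849. Plan pays $4437 − $849 = $3588.
Insurer total = bills − traveler's total = $12145 − $4750 = $7395.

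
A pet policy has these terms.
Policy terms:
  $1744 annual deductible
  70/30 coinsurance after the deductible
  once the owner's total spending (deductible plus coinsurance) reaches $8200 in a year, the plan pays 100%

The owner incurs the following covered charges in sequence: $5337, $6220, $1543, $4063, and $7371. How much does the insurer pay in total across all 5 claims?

#1 ($5337): $1744 finishes the deductible; $3593 goes to coinsurance; owner's 30% is $1077.90. Cost to owner: $2821.90. OOP to date $2821.90. Insurer: $5337 − $2821.90 = $2515.10.
#2 ($6220): deductible already satisfied, so owner's share is 30% × $6220 = $1866. Owner owes $1866 (running OOP $4687.90). Insurer: $6220 − $1866 = $4354.
#3 ($1543): deductible already satisfied, so owner's share is 30% × $1543 = $462.90. Cost to owner: $462.90. OOP to date $5150.80. Insurer: $1543 − $462.90 = $1080.10.
#4 ($4063): 30% coinsurance on $4063 = $1218.90. Cost to owner: $1218.90. OOP to date $6369.70. Insurer: $4063 − $1218.90 = $2844.10.
#5 ($7371): 30% coinsurance on $7371 = $2211.30. That would push OOP to $8581, over the $8200 cap, so owner pays $8200 − $6369.70 = $1830.30. Plan pays $7371 − $1830.30 = $5540.70.
Insurer total: $2515.10 + $4354 + $1080.10 + $2844.10 + $5540.70 = $16334.

$16334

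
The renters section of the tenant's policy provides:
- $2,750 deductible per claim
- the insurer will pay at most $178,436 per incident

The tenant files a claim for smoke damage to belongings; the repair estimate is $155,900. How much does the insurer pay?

$153,150

Less the $2,750 deductible: $155,900 − $2,750 = $153,150.
$153,150 ≤ $178,436, so the limit doesn't bind; insurer pays $153,150.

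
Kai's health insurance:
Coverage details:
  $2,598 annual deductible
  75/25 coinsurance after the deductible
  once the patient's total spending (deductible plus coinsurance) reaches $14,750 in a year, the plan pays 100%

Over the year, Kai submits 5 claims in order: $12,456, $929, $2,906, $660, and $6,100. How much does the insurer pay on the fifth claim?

$4,575

Claim 1 — $12,456: $2,598 to deductible, leaving $9,858; patient's 25% is $2,464.50. Cost to patient: $5,062.50. OOP to date $5,062.50. Insurer: $12,456 − $5,062.50 = $7,393.50.
Claim 2 — $929: deductible already satisfied, so patient's share is 25% × $929 = $232.25. Patient pays $232.25; OOP now $5,294.75. Insurer: $929 − $232.25 = $696.75.
Claim 3 — $2,906: 25% coinsurance on $2,906 = $726.50. Patient owes $726.50 (running OOP $6,021.25). Plan pays $2,906 − $726.50 = $2,179.50.
Claim 4 — $660: 25% coinsurance on $660 = $165. Patient owes $165 (running OOP $6,186.25). Insurer: $660 − $165 = $495.
Claim 5 — $6,100: deductible met; 25% of $6,100 = $1,525. Cost to patient: $1,525. OOP to date $7,711.25. Insurer: $6,100 − $1,525 = $4,575.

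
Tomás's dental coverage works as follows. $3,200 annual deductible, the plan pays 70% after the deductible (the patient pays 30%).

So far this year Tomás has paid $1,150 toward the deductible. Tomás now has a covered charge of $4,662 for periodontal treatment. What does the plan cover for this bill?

$1,828.40

Deductible still to meet: $3,200 − $1,150 = $2,050.
The remaining $2,612 (= $4,662 − $2,050) moves to coinsurance.
Patient's 30% share of $2,612 is $783.60.
That puts the patient's cost at $2,050 + $783.60 = $2,833.60.
The insurer covers the remainder: $4,662 − $2,833.60 = $1,828.40.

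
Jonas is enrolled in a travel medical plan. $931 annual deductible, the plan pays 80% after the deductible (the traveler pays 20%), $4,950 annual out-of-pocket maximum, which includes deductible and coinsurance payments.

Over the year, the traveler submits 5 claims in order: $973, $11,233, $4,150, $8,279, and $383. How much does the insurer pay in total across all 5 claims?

Claim 1 — $973: $931 to deductible, leaving $42; 20% of $42 = $8.40. Traveler owes $939.40 (running OOP $939.40). Plan pays $973 − $939.40 = $33.60.
Claim 2 — $11,233: deductible already satisfied, so traveler's share is 20% × $11,233 = $2,246.60. Traveler owes $2,246.60 (running OOP $3,186). Plan pays $11,233 − $2,246.60 = $8,986.40.
Claim 3 — $4,150: 20% coinsurance on $4,150 = $830. Cost to traveler: $830. OOP to date $4,016. Plan pays $4,150 − $830 = $3,320.
Claim 4 — $8,279: 20% coinsurance on $8,279 = $1,655.80. OOP would hit $5,671.80 > $4,950, so the cap limits the traveler to $4,950 − $4,016 = $934. Insurer: $8,279 − $934 = $7,345.
Claim 5 — $383: 20% coinsurance on $383 = $76.60. OOP would hit $5,026.60 > $4,950, so the cap limits the traveler to $4,950 − $4,950 = $0. Plan pays $383 − $0 = $383.
Insurer total = bills − traveler's total = $25,018 − $4,950 = $20,068.

$20,068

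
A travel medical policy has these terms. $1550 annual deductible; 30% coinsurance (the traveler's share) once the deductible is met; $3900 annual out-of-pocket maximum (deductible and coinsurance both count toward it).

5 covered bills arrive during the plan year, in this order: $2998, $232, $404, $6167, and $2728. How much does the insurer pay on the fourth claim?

$4442.20

Bill 1, $2998: deductible takes $1550, $1448 remains; coinsurance $1448 × 30% = $434.40. Traveler pays $1984.40; OOP now $1984.40. Plan pays $2998 − $1984.40 = $1013.60.
Bill 2, $232: deductible already satisfied, so traveler's share is 30% × $232 = $69.60. Cost to traveler: $69.60. OOP to date $2054. Plan pays $232 − $69.60 = $162.40.
Bill 3, $404: deductible already satisfied, so traveler's share is 30% × $404 = $121.20. Traveler owes $121.20 (running OOP $2175.20). Insurer: $404 − $121.20 = $282.80.
Bill 4, $6167: 30% coinsurance on $6167 = $1850.10. Adding that to $2175.20 gives $4025.30, past the $3900 cap; traveler pays only $3900 − $2175.20 = $1724.80. Plan pays $6167 − $1724.80 = $4442.20.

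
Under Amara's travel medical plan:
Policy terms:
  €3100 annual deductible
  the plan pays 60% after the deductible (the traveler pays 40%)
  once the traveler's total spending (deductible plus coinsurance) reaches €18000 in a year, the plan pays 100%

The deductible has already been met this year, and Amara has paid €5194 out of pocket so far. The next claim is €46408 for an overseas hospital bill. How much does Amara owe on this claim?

With the deductible met, the entire €46408 is subject to coinsurance.
Traveler's 40% share of €46408 is €18563.20.
Year-to-date out-of-pocket would reach €5194 + €18563.20 = €23757.20, above the €18000 maximum, so the traveler pays only €18000 − €5194 = €12806.

€12806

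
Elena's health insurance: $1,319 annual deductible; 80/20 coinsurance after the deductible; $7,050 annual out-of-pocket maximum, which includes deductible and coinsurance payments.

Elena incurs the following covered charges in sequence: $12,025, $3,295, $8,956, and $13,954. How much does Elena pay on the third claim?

$1,791.20

Bill 1, $12,025: $1,319 to deductible, leaving $10,706; patient's 20% is $2,141.20. Patient pays $3,460.20; OOP now $3,460.20.
Bill 2, $3,295: deductible already satisfied, so patient's share is 20% × $3,295 = $659. Patient pays $659; OOP now $4,119.20.
Bill 3, $8,956: 20% coinsurance on $8,956 = $1,791.20. Cost to patient: $1,791.20. OOP to date $5,910.40.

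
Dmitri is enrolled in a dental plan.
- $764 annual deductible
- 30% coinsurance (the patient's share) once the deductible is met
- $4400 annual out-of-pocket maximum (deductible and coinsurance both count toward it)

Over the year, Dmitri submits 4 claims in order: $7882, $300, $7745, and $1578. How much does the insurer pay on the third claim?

$6334.40

Claim 1 — $7882: $764 to deductible, leaving $7118; 30% of $7118 = $2135.40. Cost to patient: $2899.40. OOP to date $2899.40. Insurer: $7882 − $2899.40 = $4982.60.
Claim 2 — $300: deductible met; 30% of $300 = $90. Cost to patient: $90. OOP to date $2989.40. Plan pays $300 − $90 = $210.
Claim 3 — $7745: 30% coinsurance on $7745 = $2323.50. OOP would hit $5312.90 > $4400, so the cap limits the patient to $4400 − $2989.40 = $1410.60. Insurer: $7745 − $1410.60 = $6334.40.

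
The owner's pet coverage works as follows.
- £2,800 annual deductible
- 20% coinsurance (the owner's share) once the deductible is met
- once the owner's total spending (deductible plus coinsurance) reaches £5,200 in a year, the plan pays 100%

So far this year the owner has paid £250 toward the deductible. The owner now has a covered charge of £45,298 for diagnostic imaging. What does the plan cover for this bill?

£40,348

Remaining deductible: £2,800 − £250 = £2,550.
That leaves £45,298 − £2,550 = £42,748 for coinsurance.
20% of £42,748 = £8,549.60 falls to the owner.
Owner responsibility before any cap: £2,550 + £8,549.60 = £11,099.60.
Year-to-date out-of-pocket would reach £250 + £11,099.60 = £11,349.60, above the £5,200 maximum, so the owner pays only £5,200 − £250 = £4,950.
The insurer covers the remainder: £45,298 − £4,950 = £40,348.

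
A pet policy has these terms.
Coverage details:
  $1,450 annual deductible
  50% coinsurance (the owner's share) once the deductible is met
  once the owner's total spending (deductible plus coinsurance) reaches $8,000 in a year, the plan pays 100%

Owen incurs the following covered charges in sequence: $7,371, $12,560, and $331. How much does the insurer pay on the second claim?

$8,970.50

Claim 1 — $7,371: deductible takes $1,450, $5,921 remains; coinsurance $5,921 × 50% = $2,960.50. Cost to owner: $4,410.50. OOP to date $4,410.50. Insurer: $7,371 − $4,410.50 = $2,960.50.
Claim 2 — $12,560: deductible already satisfied, so owner's share is 50% × $12,560 = $6,280. That would push OOP to $10,690.50, over the $8,000 cap, so owner pays $8,000 − $4,410.50 = $3,589.50. Insurer: $12,560 − $3,589.50 = $8,970.50.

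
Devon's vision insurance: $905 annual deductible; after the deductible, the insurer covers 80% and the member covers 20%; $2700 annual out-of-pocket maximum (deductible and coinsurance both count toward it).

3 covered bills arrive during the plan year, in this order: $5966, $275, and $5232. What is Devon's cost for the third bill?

$727.80

Claim 1 ($5966): deductible takes $905, $5061 remains; 20% of $5061 = $1012.20. Member pays $1917.20; OOP now $1917.20.
Claim 2 ($275): deductible already satisfied, so member's share is 20% × $275 = $55. Cost to member: $55. OOP to date $1972.20.
Claim 3 ($5232): 20% coinsurance on $5232 = $1046.40. OOP would hit $3018.60 > $2700, so the cap limits the member to $2700 − $1972.20 = $727.80.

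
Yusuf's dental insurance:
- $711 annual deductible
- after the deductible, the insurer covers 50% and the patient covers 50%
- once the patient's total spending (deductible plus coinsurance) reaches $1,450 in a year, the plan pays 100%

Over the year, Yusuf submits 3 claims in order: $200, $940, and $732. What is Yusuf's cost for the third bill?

#1 ($200): fully absorbed by the deductible. Patient owes $200 (running OOP $200).
#2 ($940): $511 to deductible, leaving $429; patient's 50% is $214.50. Patient owes $725.50 (running OOP $925.50).
#3 ($732): deductible met; 50% of $732 = $366. Patient pays $366; OOP now $1,291.50.

$366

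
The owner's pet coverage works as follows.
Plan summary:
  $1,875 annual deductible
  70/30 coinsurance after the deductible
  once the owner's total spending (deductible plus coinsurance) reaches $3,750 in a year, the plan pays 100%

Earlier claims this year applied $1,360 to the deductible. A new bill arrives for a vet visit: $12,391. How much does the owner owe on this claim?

$2,390

Deductible still to meet: $1,875 − $1,360 = $515.
That leaves $12,391 − $515 = $11,876 for coinsurance.
Owner's 30% share of $11,876 is $3,562.80.
That puts the owner's cost at $515 + $3,562.80 = $4,077.80 before any cap.
Year-to-date out-of-pocket would reach $1,360 + $4,077.80 = $5,437.80, above the $3,750 maximum, so the owner pays only $3,750 − $1,360 = $2,390.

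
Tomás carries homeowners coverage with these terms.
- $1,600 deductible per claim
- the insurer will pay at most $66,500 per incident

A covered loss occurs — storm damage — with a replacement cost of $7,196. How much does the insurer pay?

$5,596

Subtract the deductible: $7,196 − $1,600 = $5,596.
$5,596 ≤ $66,500, so the limit doesn't bind; insurer pays $5,596.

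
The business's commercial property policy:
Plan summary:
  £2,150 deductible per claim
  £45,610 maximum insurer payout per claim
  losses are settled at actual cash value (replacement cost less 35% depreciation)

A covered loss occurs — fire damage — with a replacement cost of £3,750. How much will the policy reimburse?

At 35% depreciation, ACV = £3,750 − £1,312.50 = £2,437.50.
Subtract the deductible: £2,437.50 − £2,150 = £287.50.
£287.50 is within the £45,610 limit, so the insurer pays £287.50.

£287.50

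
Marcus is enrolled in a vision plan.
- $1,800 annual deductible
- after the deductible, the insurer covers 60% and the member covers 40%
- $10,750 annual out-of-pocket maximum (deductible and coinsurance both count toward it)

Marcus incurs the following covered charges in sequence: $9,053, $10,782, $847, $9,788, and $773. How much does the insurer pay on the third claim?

Claim 1 ($9,053): deductible takes $1,800, $7,253 remains; coinsurance $7,253 × 40% = $2,901.20. Member owes $4,701.20 (running OOP $4,701.20). Insurer: $9,053 − $4,701.20 = $4,351.80.
Claim 2 ($10,782): 40% coinsurance on $10,782 = $4,312.80. Member pays $4,312.80; OOP now $9,014. Insurer: $10,782 − $4,312.80 = $6,469.20.
Claim 3 ($847): deductible already satisfied, so member's share is 40% × $847 = $338.80. Member owes $338.80 (running OOP $9,352.80). Insurer: $847 − $338.80 = $508.20.

$508.20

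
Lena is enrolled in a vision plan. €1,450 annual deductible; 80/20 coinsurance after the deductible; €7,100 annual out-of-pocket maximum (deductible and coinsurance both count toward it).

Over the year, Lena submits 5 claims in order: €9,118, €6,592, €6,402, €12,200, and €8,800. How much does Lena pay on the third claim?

€1,280.40

#1 (€9,118): deductible takes €1,450, €7,668 remains; member's 20% is €1,533.60. Cost to member: €2,983.60. OOP to date €2,983.60.
#2 (€6,592): 20% coinsurance on €6,592 = €1,318.40. Member owes €1,318.40 (running OOP €4,302).
#3 (€6,402): 20% coinsurance on €6,402 = €1,280.40. Member pays €1,280.40; OOP now €5,582.40.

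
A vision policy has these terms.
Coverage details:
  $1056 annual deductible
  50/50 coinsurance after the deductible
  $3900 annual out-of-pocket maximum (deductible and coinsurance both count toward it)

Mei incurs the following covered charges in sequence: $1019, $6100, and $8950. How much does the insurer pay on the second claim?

$3219

#1 ($1019): all of it applies to the deductible. Member pays $1019; OOP now $1019. Insurer: $1019 − $1019 = $0.
#2 ($6100): $37 finishes the deductible; $6063 goes to coinsurance; member's 50% is $3031.50. Claim cost before the cap: $37 + $3031.50 = $3068.50. Adding that to $1019 gives $4087.50, past the $3900 cap; member pays only $3900 − $1019 = $2881. Insurer: $6100 − $2881 = $3219.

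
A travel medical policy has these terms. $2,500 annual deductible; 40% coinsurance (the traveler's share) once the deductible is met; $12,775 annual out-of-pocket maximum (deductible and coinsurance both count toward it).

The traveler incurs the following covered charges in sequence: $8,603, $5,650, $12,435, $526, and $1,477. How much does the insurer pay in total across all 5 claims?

Bill 1, $8,603: $2,500 to deductible, leaving $6,103; traveler's 40% is $2,441.20. Traveler pays $4,941.20; OOP now $4,941.20. Plan pays $8,603 − $4,941.20 = $3,661.80.
Bill 2, $5,650: deductible met; 40% of $5,650 = $2,260. Traveler owes $2,260 (running OOP $7,201.20). Plan pays $5,650 − $2,260 = $3,390.
Bill 3, $12,435: deductible met; 40% of $12,435 = $4,974. Traveler owes $4,974 (running OOP $12,175.20). Plan pays $12,435 − $4,974 = $7,461.
Bill 4, $526: deductible already satisfied, so traveler's share is 40% × $526 = $210.40. Cost to traveler: $210.40. OOP to date $12,385.60. Plan pays $526 − $210.40 = $315.60.
Bill 5, $1,477: 40% coinsurance on $1,477 = $590.80. That would push OOP to $12,976.40, over the $12,775 cap, so traveler pays $12,775 − $12,385.60 = $389.40. Insurer: $1,477 − $389.40 = $1,087.60.
Insurer total = bills − traveler's total = $28,691 − $12,775 = $15,916.

$15,916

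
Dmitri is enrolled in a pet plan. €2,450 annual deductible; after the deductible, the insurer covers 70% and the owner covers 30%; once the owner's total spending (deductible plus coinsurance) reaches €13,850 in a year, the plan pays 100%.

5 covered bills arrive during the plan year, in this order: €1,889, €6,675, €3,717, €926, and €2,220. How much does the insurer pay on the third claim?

#1 (€1,889): entire amount goes to the deductible. Cost to owner: €1,889. OOP to date €1,889. Insurer: €1,889 − €1,889 = €0.
#2 (€6,675): €561 finishes the deductible; €6,114 goes to coinsurance; owner's 30% is €1,834.20. Owner owes €2,395.20 (running OOP €4,284.20). Insurer: €6,675 − €2,395.20 = €4,279.80.
#3 (€3,717): 30% coinsurance on €3,717 = €1,115.10. Cost to owner: €1,115.10. OOP to date €5,399.30. Plan pays €3,717 − €1,115.10 = €2,601.90.

€2,601.90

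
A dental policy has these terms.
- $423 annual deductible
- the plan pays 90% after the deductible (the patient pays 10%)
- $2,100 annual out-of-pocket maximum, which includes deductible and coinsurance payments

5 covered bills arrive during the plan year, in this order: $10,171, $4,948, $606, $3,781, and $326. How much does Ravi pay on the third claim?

$60.60

Claim 1 — $10,171: deductible takes $423, $9,748 remains; patient's 10% is $974.80. Cost to patient: $1,397.80. OOP to date $1,397.80.
Claim 2 — $4,948: 10% coinsurance on $4,948 = $494.80. Patient owes $494.80 (running OOP $1,892.60).
Claim 3 — $606: deductible met; 10% of $606 = $60.60. Cost to patient: $60.60. OOP to date $1,953.20.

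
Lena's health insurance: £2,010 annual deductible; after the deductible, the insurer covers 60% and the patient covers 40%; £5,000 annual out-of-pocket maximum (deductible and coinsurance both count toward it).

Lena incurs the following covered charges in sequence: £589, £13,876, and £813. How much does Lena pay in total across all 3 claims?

£5,000

Claim 1 (£589): all of it applies to the deductible. Patient owes £589 (running OOP £589).
Claim 2 (£13,876): £1,421 finishes the deductible; £12,455 goes to coinsurance; 40% of £12,455 = £4,982. Together that's £1,421 + £4,982 = £6,403. Adding that to £589 gives £6,992, past the £5,000 cap; patient pays only £5,000 − £589 = £4,411.
Claim 3 (£813): 40% coinsurance on £813 = £325.20. Adding that to £5,000 gives £5,325.20, past the £5,000 cap; patient pays only £5,000 − £5,000 = £0.
Summing the patient's payments: £589 + £4,411 + £0 = £5,000.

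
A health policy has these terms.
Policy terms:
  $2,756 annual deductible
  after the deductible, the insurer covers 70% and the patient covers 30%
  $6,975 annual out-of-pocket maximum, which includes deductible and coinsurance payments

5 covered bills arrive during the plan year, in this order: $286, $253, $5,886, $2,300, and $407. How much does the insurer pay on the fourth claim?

$1,610

Claim 1 ($286): fully absorbed by the deductible. Patient owes $286 (running OOP $286). Plan pays $286 − $286 = $0.
Claim 2 ($253): all of it applies to the deductible. Cost to patient: $253. OOP to date $539. Plan pays $253 − $253 = $0.
Claim 3 ($5,886): deductible takes $2,217, $3,669 remains; patient's 30% is $1,100.70. Patient pays $3,317.70; OOP now $3,856.70. Plan pays $5,886 − $3,317.70 = $2,568.30.
Claim 4 ($2,300): deductible met; 30% of $2,300 = $690. Patient owes $690 (running OOP $4,546.70). Plan pays $2,300 − $690 = $1,610.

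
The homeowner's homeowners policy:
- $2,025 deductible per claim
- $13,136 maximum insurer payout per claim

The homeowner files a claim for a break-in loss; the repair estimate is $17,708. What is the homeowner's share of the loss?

$4,572

Subtract the deductible: $17,708 − $2,025 = $15,683.
$15,683 exceeds the $13,136 limit, so the insurer pays the limit: $13,136.
Homeowner's share is the uncovered remainder: $17,708 − $13,136 = $4,572.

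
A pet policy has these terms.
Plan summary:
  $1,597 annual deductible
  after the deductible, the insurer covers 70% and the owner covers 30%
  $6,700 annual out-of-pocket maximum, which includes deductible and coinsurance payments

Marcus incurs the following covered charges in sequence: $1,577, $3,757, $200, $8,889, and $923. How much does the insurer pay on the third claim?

$140

Claim 1 — $1,577: fully absorbed by the deductible. Owner owes $1,577 (running OOP $1,577). Insurer: $1,577 − $1,577 = $0.
Claim 2 — $3,757: deductible takes $20, $3,737 remains; owner's 30% is $1,121.10. Owner pays $1,141.10; OOP now $2,718.10. Plan pays $3,757 − $1,141.10 = $2,615.90.
Claim 3 — $200: deductible met; 30% of $200 = $60. Cost to owner: $60. OOP to date $2,778.10. Plan pays $200 − $60 = $140.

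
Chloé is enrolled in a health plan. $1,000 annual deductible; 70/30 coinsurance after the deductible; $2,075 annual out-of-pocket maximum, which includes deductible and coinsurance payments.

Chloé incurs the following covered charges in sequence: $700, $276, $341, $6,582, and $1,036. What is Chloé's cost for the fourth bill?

Claim 1 — $700: entire amount goes to the deductible. Patient pays $700; OOP now $700.
Claim 2 — $276: fully absorbed by the deductible. Patient pays $276; OOP now $976.
Claim 3 — $341: $24 to deductible, leaving $317; 30% of $317 = $95.10. Patient owes $119.10 (running OOP $1,095.10).
Claim 4 — $6,582: 30% coinsurance on $6,582 = $1,974.60. That would push OOP to $3,069.70, over the $2,075 cap, so patient pays $2,075 − $1,095.10 = $979.90.

$979.90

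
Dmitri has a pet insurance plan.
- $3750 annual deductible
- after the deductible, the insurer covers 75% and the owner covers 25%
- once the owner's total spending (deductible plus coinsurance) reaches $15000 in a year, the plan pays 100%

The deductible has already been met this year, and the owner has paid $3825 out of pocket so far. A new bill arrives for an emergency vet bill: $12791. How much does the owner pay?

The deductible is already satisfied, so the full bill goes to coinsurance.
Coinsurance: $12791 × 25% = $3197.75.
Year-to-date out-of-pocket becomes $3825 + $3197.75 = $7022.75, still under the $15000 maximum, so no cap applies.

$3197.75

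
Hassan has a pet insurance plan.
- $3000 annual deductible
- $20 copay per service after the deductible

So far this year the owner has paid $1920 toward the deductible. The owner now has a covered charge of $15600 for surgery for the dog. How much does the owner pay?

Deductible still to meet: $3000 − $1920 = $1080.
The remaining $14520 (= $15600 − $1080) moves to the copay.
Copay on this service: $20.
So the owner owes $1080 + $20 = $1100.

$1100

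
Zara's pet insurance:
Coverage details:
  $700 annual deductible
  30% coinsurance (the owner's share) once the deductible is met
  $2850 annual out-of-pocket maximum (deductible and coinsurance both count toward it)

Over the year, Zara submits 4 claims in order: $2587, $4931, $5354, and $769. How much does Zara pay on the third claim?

Claim 1 — $2587: $700 to deductible, leaving $1887; 30% of $1887 = $566.10. Owner pays $1266.10; OOP now $1266.10.
Claim 2 — $4931: deductible met; 30% of $4931 = $1479.30. Owner pays $1479.30; OOP now $2745.40.
Claim 3 — $5354: 30% coinsurance on $5354 = $1606.20. Adding that to $2745.40 gives $4351.60, past the $2850 cap; owner pays only $2850 − $2745.40 = $104.60.

$104.60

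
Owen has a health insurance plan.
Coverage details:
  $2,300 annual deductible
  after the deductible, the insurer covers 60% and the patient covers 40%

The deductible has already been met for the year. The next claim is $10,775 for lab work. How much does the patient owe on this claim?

$4,310

The deductible is already satisfied, so the full bill goes to coinsurance.
Coinsurance: $10,775 × 40% = $4,310.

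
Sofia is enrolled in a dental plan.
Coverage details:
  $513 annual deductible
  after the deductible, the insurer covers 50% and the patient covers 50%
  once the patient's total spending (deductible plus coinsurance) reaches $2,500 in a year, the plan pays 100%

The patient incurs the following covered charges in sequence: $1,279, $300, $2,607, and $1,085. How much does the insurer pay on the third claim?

Claim 1 ($1,279): $513 to deductible, leaving $766; patient's 50% is $383. Patient pays $896; OOP now $896. Plan pays $1,279 − $896 = $383.
Claim 2 ($300): deductible met; 50% of $300 = $150. Patient owes $150 (running OOP $1,046). Insurer: $300 − $150 = $150.
Claim 3 ($2,607): deductible already satisfied, so patient's share is 50% × $2,607 = $1,303.50. Patient pays $1,303.50; OOP now $2,349.50. Plan pays $2,607 − $1,303.50 = $1,303.50.

$1,303.50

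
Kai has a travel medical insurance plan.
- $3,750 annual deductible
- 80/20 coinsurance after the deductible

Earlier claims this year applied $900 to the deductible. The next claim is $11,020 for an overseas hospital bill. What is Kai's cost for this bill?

$4,484

Deductible still to meet: $3,750 − $900 = $2,850.
That leaves $11,020 − $2,850 = $8,170 for coinsurance.
Coinsurance: $8,170 × 20% = $1,634.
So the traveler owes $2,850 + $1,634 = $4,484.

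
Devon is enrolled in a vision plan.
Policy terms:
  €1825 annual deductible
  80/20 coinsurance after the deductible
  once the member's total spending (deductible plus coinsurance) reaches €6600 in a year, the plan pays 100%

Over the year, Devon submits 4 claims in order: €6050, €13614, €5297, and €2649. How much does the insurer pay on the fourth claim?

#1 (€6050): €1825 to deductible, leaving €4225; member's 20% is €845. Member owes €2670 (running OOP €2670). Plan pays €6050 − €2670 = €3380.
#2 (€13614): deductible met; 20% of €13614 = €2722.80. Cost to member: €2722.80. OOP to date €5392.80. Insurer: €13614 − €2722.80 = €10891.20.
#3 (€5297): deductible already satisfied, so member's share is 20% × €5297 = €1059.40. Member owes €1059.40 (running OOP €6452.20). Insurer: €5297 − €1059.40 = €4237.60.
#4 (€2649): deductible already satisfied, so member's share is 20% × €2649 = €529.80. OOP would hit €6982 > €6600, so the cap limits the member to €6600 − €6452.20 = €147.80. Plan pays €2649 − €147.80 = €2501.20.

€2501.20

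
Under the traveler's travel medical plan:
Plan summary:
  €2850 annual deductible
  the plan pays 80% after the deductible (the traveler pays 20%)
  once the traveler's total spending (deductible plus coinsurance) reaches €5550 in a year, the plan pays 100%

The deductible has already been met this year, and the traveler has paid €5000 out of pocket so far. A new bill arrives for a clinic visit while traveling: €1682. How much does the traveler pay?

€336.40

The deductible is already satisfied, so the full bill goes to coinsurance.
20% of €1682 = €336.40 falls to the traveler.
Year-to-date out-of-pocket becomes €5000 + €336.40 = €5336.40, still under the €5550 maximum, so no cap applies.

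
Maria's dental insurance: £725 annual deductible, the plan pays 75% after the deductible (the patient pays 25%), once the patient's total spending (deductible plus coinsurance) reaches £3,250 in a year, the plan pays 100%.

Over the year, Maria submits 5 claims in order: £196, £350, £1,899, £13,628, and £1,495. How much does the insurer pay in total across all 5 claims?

£14,318

Claim 1 — £196: entire amount goes to the deductible. Cost to patient: £196. OOP to date £196. Insurer: £196 − £196 = £0.
Claim 2 — £350: entire amount goes to the deductible. Cost to patient: £350. OOP to date £546. Insurer: £350 − £350 = £0.
Claim 3 — £1,899: £179 finishes the deductible; £1,720 goes to coinsurance; patient's 25% is £430. Patient pays £609; OOP now £1,155. Insurer: £1,899 − £609 = £1,290.
Claim 4 — £13,628: 25% coinsurance on £13,628 = £3,407. Adding that to £1,155 gives £4,562, past the £3,250 cap; patient pays only £3,250 − £1,155 = £2,095. Insurer: £13,628 − £2,095 = £11,533.
Claim 5 — £1,495: 25% coinsurance on £1,495 = £373.75. Adding that to £3,250 gives £3,623.75, past the £3,250 cap; patient pays only £3,250 − £3,250 = £0. Plan pays £1,495 − £0 = £1,495.
Insurer total: £0 + £0 + £1,290 + £11,533 + £1,495 = £14,318.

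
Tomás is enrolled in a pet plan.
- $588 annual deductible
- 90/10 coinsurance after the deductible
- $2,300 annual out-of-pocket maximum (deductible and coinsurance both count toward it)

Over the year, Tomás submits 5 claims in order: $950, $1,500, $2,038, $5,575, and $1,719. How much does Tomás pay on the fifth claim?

$171.90

Bill 1, $950: $588 finishes the deductible; $362 goes to coinsurance; 10% of $362 = $36.20. Owner pays $624.20; OOP now $624.20.
Bill 2, $1,500: deductible met; 10% of $1,500 = $150. Owner pays $150; OOP now $774.20.
Bill 3, $2,038: 10% coinsurance on $2,038 = $203.80. Owner owes $203.80 (running OOP $978).
Bill 4, $5,575: 10% coinsurance on $5,575 = $557.50. Owner owes $557.50 (running OOP $1,535.50).
Bill 5, $1,719: 10% coinsurance on $1,719 = $171.90. Owner pays $171.90; OOP now $1,707.40.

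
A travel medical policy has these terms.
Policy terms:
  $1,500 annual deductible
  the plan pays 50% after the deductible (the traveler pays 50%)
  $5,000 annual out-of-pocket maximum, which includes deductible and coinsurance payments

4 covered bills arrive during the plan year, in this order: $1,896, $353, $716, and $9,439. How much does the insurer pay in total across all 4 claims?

$7,404

#1 ($1,896): deductible takes $1,500, $396 remains; 50% of $396 = $198. Traveler pays $1,698; OOP now $1,698. Plan pays $1,896 − $1,698 = $198.
#2 ($353): 50% coinsurance on $353 = $176.50. Cost to traveler: $176.50. OOP to date $1,874.50. Plan pays $353 − $176.50 = $176.50.
#3 ($716): deductible already satisfied, so traveler's share is 50% × $716 = $358. Traveler pays $358; OOP now $2,232.50. Insurer: $716 − $358 = $358.
#4 ($9,439): 50% coinsurance on $9,439 = $4,719.50. That would push OOP to $6,952, over the $5,000 cap, so traveler pays $5,000 − $2,232.50 = $2,767.50. Plan pays $9,439 − $2,767.50 = $6,671.50.
Insurer total = bills − traveler's total = $12,404 − $5,000 = $7,404.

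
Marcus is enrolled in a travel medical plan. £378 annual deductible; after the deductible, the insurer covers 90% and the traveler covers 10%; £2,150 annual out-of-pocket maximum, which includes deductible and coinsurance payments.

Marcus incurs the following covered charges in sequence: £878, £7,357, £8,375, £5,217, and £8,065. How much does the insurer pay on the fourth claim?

£5,068.20

Claim 1 (£878): deductible takes £378, £500 remains; traveler's 10% is £50. Traveler pays £428; OOP now £428. Insurer: £878 − £428 = £450.
Claim 2 (£7,357): 10% coinsurance on £7,357 = £735.70. Traveler owes £735.70 (running OOP £1,163.70). Insurer: £7,357 − £735.70 = £6,621.30.
Claim 3 (£8,375): deductible met; 10% of £8,375 = £837.50. Cost to traveler: £837.50. OOP to date £2,001.20. Plan pays £8,375 − £837.50 = £7,537.50.
Claim 4 (£5,217): deductible met; 10% of £5,217 = £521.70. That would push OOP to £2,522.90, over the £2,150 cap, so traveler pays £2,150 − £2,001.20 = £148.80. Insurer: £5,217 − £148.80 = £5,068.20.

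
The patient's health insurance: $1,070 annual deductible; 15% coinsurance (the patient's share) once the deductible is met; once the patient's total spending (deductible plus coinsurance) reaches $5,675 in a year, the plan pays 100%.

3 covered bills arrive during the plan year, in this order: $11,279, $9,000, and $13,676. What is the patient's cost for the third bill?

Claim 1 ($11,279): $1,070 finishes the deductible; $10,209 goes to coinsurance; 15% of $10,209 = $1,531.35. Cost to patient: $2,601.35. OOP to date $2,601.35.
Claim 2 ($9,000): deductible already satisfied, so patient's share is 15% × $9,000 = $1,350. Cost to patient: $1,350. OOP to date $3,951.35.
Claim 3 ($13,676): deductible met; 15% of $13,676 = $2,051.40. That would push OOP to $6,002.75, over the $5,675 cap, so patient pays $5,675 − $3,951.35 = $1,723.65.

$1,723.65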